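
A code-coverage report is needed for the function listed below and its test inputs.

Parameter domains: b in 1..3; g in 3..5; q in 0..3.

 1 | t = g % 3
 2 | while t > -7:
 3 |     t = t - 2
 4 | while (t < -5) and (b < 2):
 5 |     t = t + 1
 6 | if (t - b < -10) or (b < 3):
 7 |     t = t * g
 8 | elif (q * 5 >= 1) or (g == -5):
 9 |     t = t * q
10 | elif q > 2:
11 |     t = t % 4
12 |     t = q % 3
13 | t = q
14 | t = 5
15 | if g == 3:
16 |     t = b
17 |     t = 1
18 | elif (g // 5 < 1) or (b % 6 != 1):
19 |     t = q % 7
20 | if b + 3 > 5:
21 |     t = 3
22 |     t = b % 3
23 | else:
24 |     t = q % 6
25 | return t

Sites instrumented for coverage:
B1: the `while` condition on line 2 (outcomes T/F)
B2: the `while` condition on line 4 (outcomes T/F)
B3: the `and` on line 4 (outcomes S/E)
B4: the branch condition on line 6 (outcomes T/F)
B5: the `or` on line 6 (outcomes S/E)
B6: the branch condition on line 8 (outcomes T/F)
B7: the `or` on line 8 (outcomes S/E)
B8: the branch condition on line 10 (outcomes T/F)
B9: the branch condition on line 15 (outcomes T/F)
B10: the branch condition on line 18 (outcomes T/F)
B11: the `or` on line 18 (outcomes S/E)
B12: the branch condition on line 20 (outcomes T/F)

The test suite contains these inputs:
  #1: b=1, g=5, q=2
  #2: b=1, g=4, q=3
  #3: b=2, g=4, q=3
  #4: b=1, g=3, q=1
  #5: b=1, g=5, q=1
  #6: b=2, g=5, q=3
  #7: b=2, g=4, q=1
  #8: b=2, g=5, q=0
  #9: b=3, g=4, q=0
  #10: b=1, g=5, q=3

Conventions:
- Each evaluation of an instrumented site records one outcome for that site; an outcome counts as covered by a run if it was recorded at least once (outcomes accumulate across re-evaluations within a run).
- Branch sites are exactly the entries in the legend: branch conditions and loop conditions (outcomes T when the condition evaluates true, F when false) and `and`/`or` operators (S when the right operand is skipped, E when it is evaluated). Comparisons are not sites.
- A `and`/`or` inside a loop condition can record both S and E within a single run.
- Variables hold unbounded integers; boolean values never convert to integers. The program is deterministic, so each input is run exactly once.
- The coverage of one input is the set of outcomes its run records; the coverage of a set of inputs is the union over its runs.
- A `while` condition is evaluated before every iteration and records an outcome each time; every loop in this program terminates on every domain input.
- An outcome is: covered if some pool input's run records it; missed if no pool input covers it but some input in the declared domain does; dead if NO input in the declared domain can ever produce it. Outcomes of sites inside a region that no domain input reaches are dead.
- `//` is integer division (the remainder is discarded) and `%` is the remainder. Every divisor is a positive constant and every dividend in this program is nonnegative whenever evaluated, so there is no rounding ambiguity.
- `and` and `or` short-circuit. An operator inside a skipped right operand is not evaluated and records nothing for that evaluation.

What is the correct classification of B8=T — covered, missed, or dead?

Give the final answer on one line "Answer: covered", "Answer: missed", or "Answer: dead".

no pool input records B8=T
checking all 36 inputs in the declared domain: B8=T is never recorded -> dead

Answer: dead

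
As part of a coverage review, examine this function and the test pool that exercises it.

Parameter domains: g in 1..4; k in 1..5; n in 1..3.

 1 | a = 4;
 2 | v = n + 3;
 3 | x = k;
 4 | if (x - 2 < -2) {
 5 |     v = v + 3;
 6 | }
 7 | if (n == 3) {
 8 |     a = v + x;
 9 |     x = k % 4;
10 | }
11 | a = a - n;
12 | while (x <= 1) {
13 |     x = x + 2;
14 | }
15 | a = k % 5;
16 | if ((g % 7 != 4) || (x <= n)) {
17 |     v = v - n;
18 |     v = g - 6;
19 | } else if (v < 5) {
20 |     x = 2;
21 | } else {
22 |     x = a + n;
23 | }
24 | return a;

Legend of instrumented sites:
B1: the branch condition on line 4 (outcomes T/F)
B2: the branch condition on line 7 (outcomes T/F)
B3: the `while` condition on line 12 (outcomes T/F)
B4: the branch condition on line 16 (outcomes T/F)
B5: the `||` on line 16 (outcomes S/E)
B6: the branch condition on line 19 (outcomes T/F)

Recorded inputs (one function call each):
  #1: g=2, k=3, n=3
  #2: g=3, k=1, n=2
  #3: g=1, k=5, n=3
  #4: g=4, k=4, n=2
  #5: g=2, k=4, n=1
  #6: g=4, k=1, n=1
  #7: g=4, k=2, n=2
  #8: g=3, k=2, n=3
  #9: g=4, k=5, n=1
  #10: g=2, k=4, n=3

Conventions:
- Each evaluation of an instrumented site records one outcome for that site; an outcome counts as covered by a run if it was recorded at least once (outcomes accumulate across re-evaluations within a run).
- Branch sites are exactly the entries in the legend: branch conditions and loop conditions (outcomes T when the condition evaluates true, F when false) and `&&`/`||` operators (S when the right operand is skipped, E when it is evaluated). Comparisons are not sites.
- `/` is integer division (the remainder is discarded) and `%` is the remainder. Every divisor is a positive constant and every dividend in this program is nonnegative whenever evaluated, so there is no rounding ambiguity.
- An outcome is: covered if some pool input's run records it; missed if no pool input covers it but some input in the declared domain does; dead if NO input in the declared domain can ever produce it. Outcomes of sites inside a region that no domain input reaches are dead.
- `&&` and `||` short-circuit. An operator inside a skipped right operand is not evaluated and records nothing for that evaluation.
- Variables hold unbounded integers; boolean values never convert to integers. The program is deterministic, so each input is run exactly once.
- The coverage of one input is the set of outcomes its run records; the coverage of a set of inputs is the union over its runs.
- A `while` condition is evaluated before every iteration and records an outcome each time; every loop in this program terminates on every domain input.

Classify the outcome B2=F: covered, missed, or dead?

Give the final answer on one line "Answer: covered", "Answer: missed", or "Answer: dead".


B2=F is recorded by pool input(s) 2, 4, 5, 6, 7, 9 -> covered
Answer: covered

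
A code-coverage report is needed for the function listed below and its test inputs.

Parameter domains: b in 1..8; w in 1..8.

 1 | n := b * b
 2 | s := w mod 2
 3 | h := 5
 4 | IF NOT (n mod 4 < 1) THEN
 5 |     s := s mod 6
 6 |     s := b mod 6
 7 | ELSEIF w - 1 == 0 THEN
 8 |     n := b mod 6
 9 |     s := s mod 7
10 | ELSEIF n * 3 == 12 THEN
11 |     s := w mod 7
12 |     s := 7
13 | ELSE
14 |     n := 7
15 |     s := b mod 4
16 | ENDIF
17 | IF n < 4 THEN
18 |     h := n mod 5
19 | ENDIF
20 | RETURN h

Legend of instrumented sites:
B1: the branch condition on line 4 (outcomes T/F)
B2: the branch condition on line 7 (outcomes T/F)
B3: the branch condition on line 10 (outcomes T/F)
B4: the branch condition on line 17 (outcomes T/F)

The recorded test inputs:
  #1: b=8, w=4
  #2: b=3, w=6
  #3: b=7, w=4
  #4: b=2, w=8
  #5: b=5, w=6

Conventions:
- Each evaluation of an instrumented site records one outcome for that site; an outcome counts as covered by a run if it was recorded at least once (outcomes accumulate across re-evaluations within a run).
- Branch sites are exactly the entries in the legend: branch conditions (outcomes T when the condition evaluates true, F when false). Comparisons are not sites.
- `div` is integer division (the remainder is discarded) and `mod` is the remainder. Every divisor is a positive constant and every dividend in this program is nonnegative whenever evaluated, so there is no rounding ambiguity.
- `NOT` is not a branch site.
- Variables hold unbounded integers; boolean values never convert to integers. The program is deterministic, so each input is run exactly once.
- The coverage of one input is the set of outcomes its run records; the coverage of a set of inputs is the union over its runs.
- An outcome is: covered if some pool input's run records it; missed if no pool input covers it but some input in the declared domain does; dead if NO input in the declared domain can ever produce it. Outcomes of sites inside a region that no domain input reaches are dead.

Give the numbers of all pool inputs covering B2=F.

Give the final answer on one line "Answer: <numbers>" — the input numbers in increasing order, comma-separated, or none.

input #1 (b=8, w=4): records B2=F
input #2 (b=3, w=6): does not record B2=F
input #3 (b=7, w=4): does not record B2=F
input #4 (b=2, w=8): records B2=F
input #5 (b=5, w=6): does not record B2=F

Answer: 1, 4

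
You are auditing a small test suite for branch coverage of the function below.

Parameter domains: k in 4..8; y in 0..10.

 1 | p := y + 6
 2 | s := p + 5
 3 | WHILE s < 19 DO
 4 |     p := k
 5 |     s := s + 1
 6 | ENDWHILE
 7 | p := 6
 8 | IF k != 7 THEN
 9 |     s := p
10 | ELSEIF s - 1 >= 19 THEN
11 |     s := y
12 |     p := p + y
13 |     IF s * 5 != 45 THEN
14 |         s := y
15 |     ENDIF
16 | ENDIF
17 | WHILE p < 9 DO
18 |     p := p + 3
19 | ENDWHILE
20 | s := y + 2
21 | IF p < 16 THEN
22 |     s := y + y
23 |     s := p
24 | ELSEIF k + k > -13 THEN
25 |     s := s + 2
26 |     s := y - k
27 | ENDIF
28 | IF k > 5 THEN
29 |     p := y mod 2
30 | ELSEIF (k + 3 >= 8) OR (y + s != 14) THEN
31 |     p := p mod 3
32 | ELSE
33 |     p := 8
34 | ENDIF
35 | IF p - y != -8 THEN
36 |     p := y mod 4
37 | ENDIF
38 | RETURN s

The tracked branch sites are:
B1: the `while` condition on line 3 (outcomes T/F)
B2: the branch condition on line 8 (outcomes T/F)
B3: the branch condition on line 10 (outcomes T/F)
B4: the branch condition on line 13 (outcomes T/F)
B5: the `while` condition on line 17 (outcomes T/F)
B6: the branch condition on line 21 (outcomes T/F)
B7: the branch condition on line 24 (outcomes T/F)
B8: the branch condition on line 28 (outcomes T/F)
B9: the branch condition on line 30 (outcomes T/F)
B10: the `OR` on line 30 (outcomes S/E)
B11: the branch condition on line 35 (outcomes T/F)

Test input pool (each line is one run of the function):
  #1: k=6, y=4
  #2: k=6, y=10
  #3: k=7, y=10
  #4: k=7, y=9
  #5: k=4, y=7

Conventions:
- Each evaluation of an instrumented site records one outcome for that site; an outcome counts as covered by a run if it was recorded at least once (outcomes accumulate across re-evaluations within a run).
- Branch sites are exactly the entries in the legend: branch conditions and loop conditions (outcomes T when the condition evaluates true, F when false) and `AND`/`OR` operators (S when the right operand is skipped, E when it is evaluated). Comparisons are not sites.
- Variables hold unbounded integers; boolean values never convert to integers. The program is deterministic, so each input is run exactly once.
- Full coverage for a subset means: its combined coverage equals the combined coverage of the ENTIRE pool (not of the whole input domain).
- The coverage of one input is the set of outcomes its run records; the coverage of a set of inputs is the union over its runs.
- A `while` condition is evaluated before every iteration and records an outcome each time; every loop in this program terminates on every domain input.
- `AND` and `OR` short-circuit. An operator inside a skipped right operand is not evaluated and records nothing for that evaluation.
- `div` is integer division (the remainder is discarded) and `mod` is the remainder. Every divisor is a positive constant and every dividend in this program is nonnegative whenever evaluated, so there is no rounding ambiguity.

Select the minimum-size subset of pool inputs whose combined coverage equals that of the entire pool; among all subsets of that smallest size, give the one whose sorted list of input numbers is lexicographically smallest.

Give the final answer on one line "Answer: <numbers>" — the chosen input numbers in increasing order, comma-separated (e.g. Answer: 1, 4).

#1 (k=6, y=4) -> covered: B1=T, B1=F, B2=T, B5=T, B5=F, B6=T, B8=T, B11=T
#2 (k=6, y=10) -> covered: B1=F, B2=T, B5=T, B5=F, B6=T, B8=T, B11=T
#3 (k=7, y=10) -> covered: B1=F, B2=F, B3=T, B4=T, B5=F, B6=F, B7=T, B8=T, B11=T
#4 (k=7, y=9) -> covered: B1=F, B2=F, B3=T, B4=F, B5=F, B6=T, B8=T, B11=F
#5 (k=4, y=7) -> covered: B1=T, B1=F, B2=T, B5=T, B5=F, B6=T, B8=F, B9=T, B10=E, B11=T
the full pool covers 18 outcomes: B1=T, B1=F, B2=T, B2=F, B3=T, B4=T, B4=F, B5=T, B5=F, B6=T, B6=F, B7=T, B8=T, B8=F, B9=T, B10=E, B11=T, B11=F
size 1 is not enough: best union over all size-1 subsets is 10/18
size 2 is not enough: best union over all size-2 subsets is 16/18
the canonical winner is {3, 4, 5}: size 3, full 18-outcome coverage, earliest index list among size-3 covers

Answer: 3, 4, 5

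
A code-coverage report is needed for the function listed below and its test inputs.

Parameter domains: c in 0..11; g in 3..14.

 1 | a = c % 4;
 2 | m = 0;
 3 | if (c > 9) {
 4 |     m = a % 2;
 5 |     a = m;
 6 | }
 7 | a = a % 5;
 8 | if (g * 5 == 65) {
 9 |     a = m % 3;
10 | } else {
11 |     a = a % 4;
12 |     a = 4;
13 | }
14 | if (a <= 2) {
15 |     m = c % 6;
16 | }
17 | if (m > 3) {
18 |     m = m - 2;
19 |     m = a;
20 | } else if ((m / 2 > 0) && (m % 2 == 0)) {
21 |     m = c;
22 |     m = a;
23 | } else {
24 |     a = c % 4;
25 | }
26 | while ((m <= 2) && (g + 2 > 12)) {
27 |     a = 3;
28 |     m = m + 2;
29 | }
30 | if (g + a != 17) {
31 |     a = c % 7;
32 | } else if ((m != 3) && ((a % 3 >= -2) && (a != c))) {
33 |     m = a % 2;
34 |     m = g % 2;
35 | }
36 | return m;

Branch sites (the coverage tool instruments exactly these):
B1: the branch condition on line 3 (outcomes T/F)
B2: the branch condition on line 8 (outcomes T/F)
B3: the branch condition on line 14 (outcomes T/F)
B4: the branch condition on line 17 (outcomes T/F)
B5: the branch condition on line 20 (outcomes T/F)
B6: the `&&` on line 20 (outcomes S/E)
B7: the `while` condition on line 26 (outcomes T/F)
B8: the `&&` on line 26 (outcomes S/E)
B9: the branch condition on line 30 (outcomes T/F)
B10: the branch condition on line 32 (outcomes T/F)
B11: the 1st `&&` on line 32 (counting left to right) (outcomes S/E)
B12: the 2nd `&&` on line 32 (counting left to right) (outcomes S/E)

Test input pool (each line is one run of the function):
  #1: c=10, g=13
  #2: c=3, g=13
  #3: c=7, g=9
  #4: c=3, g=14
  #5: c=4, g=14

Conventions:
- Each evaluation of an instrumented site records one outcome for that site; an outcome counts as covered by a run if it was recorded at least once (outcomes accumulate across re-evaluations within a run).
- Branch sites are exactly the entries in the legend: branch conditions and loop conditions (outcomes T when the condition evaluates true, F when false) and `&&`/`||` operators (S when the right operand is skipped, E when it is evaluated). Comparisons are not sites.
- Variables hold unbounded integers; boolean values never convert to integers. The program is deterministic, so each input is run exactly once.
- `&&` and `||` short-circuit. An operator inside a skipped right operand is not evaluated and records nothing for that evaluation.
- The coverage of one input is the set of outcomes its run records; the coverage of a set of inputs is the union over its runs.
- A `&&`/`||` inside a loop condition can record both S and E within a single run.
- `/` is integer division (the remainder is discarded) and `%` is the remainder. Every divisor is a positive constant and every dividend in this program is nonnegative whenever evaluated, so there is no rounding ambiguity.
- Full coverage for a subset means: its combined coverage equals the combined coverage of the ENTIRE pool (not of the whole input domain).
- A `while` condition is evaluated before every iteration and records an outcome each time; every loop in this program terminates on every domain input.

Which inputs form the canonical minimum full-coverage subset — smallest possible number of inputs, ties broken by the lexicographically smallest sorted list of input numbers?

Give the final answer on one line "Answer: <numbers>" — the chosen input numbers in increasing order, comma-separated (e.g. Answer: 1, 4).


run #1 (c=10, g=13) runs B1->T, B2->T, B3->T, B4->T, B8->E, B7->T, B8->E, B7->T, B8->S, B7->F, B9->T; records B1=T, B2=T, B3=T, B4=T, B7=T, B7=F, B8=S, B8=E, B9=T
run #2 (c=3, g=13) runs B1->F, B2->T, B3->T, B4->F, B6->E, B5->F, B8->S, B7->F, B9->T; records B1=F, B2=T, B3=T, B4=F, B5=F, B6=E, B7=F, B8=S, B9=T
run #3 (c=7, g=9) runs B1->F, B2->F, B3->F, B4->F, B6->S, B5->F, B8->E, B7->F, B9->T; records B1=F, B2=F, B3=F, B4=F, B5=F, B6=S, B7=F, B8=E, B9=T
run #4 (c=3, g=14) runs B1->F, B2->F, B3->F, B4->F, B6->S, B5->F, B8->E, B7->T, B8->E, B7->T, B8->S, B7->F, B9->F, B11->E, ...; records B1=F, B2=F, B3=F, B4=F, B5=F, B6=S, B7=T, B7=F, B8=S, B8=E, B9=F, B10=F, B11=E, B12=E
run #5 (c=4, g=14) runs B1->F, B2->F, B3->F, B4->F, B6->S, B5->F, B8->E, B7->T, B8->E, B7->T, B8->S, B7->F, B9->F, B11->E, ...; records B1=F, B2=F, B3=F, B4=F, B5=F, B6=S, B7=T, B7=F, B8=S, B8=E, B9=F, B10=T, B11=E, B12=E
the full pool covers 21 outcomes: B1=T, B1=F, B2=T, B2=F, B3=T, B3=F, B4=T, B4=F, B5=F, B6=S, B6=E, B7=T, B7=F, B8=S, B8=E, B9=T, B9=F, B10=T, B10=F, B11=E, B12=E
size 1 is not enough: best union over all size-1 subsets is 14/21
size 2 is not enough: best union over all size-2 subsets is 19/21
size 3 is not enough: best union over all size-3 subsets is 20/21
the canonical winner is {1, 2, 4, 5}: size 4, full 21-outcome coverage, earliest index list among size-4 covers
Answer: 1, 2, 4, 5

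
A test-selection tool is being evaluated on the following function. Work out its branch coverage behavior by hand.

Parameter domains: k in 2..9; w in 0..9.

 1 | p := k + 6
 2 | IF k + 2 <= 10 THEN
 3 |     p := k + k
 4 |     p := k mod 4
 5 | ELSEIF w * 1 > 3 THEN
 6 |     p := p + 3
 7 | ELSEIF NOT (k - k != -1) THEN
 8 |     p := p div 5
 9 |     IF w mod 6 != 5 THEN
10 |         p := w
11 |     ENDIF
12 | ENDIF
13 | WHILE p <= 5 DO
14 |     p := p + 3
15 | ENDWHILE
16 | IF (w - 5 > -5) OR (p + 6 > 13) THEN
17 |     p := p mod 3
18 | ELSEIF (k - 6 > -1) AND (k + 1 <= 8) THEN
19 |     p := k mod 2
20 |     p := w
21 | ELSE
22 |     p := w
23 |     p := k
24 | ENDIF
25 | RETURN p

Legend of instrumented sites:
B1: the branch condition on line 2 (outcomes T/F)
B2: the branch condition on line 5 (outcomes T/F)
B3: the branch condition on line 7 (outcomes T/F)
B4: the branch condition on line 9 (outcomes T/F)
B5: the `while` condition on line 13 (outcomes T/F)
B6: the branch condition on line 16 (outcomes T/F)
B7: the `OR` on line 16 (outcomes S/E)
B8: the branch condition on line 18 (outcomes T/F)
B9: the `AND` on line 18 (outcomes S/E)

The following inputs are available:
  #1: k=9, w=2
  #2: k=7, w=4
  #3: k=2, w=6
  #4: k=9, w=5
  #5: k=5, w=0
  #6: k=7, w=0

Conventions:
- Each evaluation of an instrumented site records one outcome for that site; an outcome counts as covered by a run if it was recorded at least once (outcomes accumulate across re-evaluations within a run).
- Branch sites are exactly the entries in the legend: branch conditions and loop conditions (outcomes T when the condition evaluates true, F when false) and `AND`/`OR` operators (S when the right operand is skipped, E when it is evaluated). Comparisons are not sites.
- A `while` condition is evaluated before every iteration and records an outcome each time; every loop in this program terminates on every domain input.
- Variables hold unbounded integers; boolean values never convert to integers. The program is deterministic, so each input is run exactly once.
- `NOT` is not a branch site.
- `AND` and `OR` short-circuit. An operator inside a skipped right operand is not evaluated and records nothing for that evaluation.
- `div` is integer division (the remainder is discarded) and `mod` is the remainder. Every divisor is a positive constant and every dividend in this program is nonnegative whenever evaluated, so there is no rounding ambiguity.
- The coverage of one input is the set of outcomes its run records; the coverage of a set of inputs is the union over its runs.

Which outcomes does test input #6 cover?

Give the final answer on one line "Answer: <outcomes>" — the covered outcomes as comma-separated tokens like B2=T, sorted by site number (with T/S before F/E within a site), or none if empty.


Tracing the run of input #6 (k=7, w=0):
  B1->T, B5->T, B5->F, B7->E, B6->F, B9->E, B8->T
distinct outcomes covered: B1=T, B5=T, B5=F, B6=F, B7=E, B8=T, B9=E
Answer: B1=T, B5=T, B5=F, B6=F, B7=E, B8=T, B9=E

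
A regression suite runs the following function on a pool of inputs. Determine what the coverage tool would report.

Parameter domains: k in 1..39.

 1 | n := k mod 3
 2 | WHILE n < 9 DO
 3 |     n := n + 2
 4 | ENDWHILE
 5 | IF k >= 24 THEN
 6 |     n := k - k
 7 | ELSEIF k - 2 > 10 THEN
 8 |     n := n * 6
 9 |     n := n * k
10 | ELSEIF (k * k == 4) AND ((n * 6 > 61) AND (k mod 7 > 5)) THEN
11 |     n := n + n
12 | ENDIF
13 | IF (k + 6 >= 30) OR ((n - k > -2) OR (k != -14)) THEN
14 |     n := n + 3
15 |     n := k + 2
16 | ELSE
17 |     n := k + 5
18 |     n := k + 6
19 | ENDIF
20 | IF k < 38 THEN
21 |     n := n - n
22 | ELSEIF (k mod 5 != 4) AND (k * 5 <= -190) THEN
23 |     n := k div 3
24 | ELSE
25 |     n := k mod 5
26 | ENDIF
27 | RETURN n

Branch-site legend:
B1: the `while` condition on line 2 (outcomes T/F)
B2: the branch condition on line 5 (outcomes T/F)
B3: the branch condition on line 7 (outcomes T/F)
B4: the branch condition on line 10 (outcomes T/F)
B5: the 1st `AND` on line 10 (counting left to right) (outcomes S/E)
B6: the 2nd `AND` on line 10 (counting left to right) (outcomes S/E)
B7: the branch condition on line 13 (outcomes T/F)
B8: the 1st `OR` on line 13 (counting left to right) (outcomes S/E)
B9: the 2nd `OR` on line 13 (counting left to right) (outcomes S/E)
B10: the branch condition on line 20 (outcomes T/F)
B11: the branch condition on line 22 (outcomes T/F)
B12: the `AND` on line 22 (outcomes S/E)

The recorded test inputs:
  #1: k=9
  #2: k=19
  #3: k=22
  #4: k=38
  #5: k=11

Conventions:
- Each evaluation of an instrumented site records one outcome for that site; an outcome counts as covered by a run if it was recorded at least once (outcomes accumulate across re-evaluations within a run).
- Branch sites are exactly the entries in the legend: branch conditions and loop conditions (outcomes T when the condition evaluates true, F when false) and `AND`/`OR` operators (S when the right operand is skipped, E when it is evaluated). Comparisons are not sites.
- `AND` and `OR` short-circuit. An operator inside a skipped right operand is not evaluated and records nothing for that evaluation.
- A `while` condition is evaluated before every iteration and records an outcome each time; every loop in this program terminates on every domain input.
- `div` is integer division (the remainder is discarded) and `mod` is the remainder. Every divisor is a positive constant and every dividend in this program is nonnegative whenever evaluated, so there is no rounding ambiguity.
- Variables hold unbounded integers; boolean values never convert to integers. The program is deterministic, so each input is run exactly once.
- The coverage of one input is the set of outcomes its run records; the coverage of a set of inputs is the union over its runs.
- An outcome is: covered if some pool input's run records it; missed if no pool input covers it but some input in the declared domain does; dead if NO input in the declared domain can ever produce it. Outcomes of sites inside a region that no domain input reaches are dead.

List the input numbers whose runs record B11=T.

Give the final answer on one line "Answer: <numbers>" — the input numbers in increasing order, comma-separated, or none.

input #1 (k=9): misses B11=T
input #2 (k=19): misses B11=T
input #3 (k=22): misses B11=T
input #4 (k=38): misses B11=T
input #5 (k=11): misses B11=T

Answer: none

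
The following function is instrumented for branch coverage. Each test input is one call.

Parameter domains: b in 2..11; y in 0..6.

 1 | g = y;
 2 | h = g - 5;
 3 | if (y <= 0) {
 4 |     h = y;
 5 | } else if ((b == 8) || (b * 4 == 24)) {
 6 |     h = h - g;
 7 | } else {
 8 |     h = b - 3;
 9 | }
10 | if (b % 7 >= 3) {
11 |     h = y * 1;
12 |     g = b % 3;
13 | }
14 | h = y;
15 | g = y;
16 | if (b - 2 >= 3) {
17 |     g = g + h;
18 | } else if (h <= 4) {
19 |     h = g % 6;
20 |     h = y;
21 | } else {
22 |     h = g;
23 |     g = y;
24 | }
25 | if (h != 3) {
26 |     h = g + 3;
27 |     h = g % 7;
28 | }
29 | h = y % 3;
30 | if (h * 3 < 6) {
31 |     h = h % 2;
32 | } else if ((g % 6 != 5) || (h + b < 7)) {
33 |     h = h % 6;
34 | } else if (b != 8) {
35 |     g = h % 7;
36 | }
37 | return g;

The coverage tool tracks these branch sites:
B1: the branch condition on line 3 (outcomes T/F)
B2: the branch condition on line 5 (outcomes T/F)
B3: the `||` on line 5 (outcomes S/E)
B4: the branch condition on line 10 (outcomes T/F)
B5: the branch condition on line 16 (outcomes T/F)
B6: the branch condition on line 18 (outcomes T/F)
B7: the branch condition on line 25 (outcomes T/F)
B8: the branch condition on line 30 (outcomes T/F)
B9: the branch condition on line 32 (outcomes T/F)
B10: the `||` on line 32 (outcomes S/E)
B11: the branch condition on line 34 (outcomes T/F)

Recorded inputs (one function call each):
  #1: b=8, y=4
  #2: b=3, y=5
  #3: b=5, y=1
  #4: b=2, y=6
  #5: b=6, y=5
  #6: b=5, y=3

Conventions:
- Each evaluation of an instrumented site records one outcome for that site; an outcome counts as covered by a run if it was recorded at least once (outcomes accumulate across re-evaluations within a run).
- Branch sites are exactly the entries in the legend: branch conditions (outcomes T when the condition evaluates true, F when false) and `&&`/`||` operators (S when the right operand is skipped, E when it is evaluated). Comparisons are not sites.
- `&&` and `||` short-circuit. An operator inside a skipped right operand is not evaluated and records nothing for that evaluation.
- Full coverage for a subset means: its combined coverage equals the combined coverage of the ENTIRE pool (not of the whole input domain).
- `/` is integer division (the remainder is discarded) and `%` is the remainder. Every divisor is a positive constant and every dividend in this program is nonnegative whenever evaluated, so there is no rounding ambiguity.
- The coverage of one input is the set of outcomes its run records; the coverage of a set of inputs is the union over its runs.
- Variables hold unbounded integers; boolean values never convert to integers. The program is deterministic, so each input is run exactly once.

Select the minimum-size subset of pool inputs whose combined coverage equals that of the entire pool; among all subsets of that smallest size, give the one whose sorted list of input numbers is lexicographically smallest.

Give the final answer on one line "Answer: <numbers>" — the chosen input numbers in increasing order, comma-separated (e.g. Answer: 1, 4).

input #1 (b=8, y=4): covers B1=F, B2=T, B3=S, B4=F, B5=T, B7=T, B8=T
input #2 (b=3, y=5): covers B1=F, B2=F, B3=E, B4=T, B5=F, B6=F, B7=T, B8=F, B9=T, B10=E
input #3 (b=5, y=1): covers B1=F, B2=F, B3=E, B4=T, B5=T, B7=T, B8=T
input #4 (b=2, y=6): covers B1=F, B2=F, B3=E, B4=F, B5=F, B6=F, B7=T, B8=T
input #5 (b=6, y=5): covers B1=F, B2=T, B3=E, B4=T, B5=T, B7=T, B8=F, B9=T, B10=S
input #6 (b=5, y=3): covers B1=F, B2=F, B3=E, B4=T, B5=T, B7=F, B8=T
union over all inputs: B1=F, B2=T, B2=F, B3=S, B3=E, B4=T, B4=F, B5=T, B5=F, B6=F, B7=T, B7=F, B8=T, B8=F, B9=T, B10=S, B10=E (17 outcomes)
checked all size-1 subsets: none covers 17 outcomes (max 10/17)
checked all size-2 subsets: none covers 17 outcomes (max 15/17)
checked all size-3 subsets: none covers 17 outcomes (max 16/17)
the canonical winner is {1, 2, 5, 6}: size 4, full 17-outcome coverage, earliest index list among size-4 covers

Answer: 1, 2, 5, 6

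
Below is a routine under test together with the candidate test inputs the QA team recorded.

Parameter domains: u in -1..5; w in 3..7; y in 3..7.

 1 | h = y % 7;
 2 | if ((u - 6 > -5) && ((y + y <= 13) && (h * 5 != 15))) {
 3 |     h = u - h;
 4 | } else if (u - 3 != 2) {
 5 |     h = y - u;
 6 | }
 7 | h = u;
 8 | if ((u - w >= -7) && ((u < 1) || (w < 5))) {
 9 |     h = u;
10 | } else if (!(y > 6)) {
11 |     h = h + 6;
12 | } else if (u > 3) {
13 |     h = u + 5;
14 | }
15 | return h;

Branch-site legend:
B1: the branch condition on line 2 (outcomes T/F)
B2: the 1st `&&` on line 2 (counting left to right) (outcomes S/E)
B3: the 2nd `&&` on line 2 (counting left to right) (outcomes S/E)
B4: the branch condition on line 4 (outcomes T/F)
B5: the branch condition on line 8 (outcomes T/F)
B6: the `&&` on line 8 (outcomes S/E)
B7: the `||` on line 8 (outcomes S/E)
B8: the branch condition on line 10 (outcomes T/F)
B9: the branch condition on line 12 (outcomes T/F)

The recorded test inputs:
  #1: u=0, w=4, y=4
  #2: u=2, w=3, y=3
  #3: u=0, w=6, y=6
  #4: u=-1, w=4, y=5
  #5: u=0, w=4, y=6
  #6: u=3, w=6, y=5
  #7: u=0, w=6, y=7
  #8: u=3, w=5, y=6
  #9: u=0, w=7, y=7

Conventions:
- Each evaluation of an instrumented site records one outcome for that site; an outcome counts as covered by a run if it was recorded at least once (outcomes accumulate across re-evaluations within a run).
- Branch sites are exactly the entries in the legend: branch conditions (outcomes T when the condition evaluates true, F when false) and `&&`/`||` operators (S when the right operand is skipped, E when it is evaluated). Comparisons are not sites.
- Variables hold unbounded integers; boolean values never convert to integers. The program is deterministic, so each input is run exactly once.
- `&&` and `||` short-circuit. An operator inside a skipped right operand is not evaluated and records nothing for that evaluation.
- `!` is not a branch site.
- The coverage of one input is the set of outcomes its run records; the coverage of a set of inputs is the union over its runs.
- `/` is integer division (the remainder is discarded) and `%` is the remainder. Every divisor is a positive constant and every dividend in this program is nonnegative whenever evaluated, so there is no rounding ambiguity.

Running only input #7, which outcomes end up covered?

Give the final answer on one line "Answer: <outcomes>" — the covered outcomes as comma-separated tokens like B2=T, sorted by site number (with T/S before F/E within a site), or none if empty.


Running input #7 (u=0, w=6, y=7), event by event:
  B2->S, B1->F, B4->T, B6->E, B7->S, B5->T
deduplicating events, the covered set is: B1=F, B2=S, B4=T, B5=T, B6=E, B7=S
Answer: B1=F, B2=S, B4=T, B5=T, B6=E, B7=S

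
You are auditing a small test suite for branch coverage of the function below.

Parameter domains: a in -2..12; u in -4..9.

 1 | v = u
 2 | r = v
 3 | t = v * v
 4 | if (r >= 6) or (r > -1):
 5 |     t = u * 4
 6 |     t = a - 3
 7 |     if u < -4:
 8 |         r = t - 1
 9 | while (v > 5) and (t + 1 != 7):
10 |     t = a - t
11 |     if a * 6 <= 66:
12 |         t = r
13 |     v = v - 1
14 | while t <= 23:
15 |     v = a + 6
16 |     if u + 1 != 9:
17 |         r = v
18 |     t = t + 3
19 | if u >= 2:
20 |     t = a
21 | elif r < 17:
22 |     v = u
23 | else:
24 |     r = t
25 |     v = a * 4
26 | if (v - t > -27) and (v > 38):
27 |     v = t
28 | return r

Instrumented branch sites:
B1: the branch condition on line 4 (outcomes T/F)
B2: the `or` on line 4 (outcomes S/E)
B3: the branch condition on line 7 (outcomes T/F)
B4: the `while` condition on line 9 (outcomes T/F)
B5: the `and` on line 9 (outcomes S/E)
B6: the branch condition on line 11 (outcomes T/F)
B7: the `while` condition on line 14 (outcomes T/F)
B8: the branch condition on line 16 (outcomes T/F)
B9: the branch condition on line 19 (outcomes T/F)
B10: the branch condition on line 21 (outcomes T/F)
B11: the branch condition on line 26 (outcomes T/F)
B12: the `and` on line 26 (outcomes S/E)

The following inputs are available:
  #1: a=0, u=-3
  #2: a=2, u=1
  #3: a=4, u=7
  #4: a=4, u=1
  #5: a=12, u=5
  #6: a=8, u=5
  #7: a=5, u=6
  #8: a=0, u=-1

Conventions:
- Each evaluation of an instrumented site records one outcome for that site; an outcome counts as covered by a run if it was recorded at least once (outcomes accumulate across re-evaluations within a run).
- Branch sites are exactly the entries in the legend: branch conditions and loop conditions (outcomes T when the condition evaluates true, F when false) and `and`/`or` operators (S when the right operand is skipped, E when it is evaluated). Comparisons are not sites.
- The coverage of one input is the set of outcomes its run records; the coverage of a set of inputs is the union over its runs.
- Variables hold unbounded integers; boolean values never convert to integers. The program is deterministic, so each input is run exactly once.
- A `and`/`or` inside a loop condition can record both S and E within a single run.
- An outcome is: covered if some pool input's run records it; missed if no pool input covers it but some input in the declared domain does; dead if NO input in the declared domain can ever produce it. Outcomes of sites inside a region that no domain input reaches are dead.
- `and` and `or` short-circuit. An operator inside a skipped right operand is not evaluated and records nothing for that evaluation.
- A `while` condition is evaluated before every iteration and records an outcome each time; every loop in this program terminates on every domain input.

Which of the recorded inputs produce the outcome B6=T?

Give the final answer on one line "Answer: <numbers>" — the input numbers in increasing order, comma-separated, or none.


input #1 (a=0, u=-3): does not produce B6=T
input #2 (a=2, u=1): does not produce B6=T
input #3 (a=4, u=7): produces B6=T
input #4 (a=4, u=1): does not produce B6=T
input #5 (a=12, u=5): does not produce B6=T
input #6 (a=8, u=5): does not produce B6=T
input #7 (a=5, u=6): produces B6=T
input #8 (a=0, u=-1): does not produce B6=T
Answer: 3, 7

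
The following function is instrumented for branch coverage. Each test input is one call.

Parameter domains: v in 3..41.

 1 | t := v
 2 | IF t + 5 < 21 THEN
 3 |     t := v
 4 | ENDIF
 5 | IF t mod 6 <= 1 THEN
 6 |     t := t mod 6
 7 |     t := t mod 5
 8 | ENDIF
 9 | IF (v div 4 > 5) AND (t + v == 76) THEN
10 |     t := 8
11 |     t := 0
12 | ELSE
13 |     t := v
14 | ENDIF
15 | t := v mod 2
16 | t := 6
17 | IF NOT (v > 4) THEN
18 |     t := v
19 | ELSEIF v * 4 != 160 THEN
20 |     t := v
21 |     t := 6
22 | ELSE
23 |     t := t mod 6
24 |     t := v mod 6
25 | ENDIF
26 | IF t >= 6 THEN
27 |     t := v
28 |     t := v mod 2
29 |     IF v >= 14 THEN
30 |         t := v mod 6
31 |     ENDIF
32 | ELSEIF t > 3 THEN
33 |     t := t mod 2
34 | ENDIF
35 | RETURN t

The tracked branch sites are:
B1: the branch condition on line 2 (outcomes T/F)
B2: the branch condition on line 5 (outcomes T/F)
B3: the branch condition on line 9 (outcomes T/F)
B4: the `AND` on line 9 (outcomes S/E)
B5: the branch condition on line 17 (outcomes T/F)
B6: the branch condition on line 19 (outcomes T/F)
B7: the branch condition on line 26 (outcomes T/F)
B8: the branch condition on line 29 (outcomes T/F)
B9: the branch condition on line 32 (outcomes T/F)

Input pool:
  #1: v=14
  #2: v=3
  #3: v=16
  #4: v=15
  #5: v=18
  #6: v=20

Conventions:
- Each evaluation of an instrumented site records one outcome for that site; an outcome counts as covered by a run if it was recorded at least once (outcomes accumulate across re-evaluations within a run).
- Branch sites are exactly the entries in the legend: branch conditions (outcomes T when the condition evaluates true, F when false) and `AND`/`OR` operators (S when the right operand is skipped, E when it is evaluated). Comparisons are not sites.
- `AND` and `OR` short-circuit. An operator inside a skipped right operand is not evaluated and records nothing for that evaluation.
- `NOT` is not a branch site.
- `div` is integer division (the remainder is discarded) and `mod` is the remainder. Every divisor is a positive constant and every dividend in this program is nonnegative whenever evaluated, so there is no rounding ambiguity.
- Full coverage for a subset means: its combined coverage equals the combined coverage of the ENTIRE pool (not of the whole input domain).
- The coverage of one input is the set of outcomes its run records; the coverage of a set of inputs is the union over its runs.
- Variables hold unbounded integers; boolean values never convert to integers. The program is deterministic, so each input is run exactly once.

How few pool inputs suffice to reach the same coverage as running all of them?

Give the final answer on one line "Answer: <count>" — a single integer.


input #1 (v=14): covers B1=T, B2=F, B3=F, B4=S, B5=F, B6=T, B7=T, B8=T
input #2 (v=3): covers B1=T, B2=F, B3=F, B4=S, B5=T, B7=F, B9=F
input #3 (v=16): covers B1=F, B2=F, B3=F, B4=S, B5=F, B6=T, B7=T, B8=T
input #4 (v=15): covers B1=T, B2=F, B3=F, B4=S, B5=F, B6=T, B7=T, B8=T
input #5 (v=18): covers B1=F, B2=T, B3=F, B4=S, B5=F, B6=T, B7=T, B8=T
input #6 (v=20): covers B1=F, B2=F, B3=F, B4=S, B5=F, B6=T, B7=T, B8=T
together the pool reaches 13 outcomes: B1=T, B1=F, B2=T, B2=F, B3=F, B4=S, B5=T, B5=F, B6=T, B7=T, B7=F, B8=T, B9=F
size 1 is not enough: best union over all size-1 subsets is 8/13
size 2: inputs {2, 5} cover all 13 outcomes, and no lexicographically smaller subset of this size does
Answer: 2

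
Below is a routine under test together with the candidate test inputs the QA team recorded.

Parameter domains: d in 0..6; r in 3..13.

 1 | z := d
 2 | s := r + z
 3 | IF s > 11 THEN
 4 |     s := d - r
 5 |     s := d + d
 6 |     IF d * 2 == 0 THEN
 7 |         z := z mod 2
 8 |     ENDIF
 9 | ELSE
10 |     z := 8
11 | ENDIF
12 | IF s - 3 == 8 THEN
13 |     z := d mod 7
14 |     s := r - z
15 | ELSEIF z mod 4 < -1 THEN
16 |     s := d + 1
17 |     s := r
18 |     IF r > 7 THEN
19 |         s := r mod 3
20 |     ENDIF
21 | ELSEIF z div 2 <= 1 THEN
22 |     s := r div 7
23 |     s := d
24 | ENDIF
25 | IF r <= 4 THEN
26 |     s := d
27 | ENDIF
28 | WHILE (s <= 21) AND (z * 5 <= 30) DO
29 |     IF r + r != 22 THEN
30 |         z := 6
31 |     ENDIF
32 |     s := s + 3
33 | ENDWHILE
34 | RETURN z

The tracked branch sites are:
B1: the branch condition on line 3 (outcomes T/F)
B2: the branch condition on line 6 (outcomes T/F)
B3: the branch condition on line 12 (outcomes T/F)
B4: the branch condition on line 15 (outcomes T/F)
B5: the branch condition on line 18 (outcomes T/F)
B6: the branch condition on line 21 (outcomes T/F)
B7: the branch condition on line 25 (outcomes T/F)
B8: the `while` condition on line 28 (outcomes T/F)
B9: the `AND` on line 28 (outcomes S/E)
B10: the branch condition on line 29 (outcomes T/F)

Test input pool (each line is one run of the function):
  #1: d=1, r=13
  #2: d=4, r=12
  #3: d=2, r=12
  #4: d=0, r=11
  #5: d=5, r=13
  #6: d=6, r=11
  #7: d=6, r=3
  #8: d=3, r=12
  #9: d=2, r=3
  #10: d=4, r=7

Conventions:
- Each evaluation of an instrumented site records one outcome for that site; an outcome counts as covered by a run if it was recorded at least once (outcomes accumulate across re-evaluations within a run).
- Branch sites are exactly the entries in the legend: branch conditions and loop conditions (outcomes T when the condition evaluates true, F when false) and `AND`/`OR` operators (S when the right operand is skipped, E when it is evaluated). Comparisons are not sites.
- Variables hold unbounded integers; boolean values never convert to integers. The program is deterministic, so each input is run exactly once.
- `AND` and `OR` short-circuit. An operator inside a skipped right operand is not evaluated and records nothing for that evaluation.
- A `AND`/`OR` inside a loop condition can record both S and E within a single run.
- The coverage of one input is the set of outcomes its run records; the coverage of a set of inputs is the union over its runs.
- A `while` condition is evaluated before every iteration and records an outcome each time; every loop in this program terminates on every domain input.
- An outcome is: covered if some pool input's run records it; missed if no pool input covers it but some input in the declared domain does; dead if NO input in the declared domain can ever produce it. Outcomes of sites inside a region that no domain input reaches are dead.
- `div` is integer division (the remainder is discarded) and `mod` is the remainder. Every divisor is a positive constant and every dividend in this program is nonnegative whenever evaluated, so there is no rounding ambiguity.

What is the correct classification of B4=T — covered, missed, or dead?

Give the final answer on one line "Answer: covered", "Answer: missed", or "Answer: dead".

no pool input records B4=T
checking all 77 inputs in the declared domain: B4=T is never recorded -> dead

Answer: dead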